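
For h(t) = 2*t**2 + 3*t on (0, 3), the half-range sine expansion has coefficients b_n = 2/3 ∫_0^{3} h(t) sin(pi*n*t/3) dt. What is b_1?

-144/pi**3 + 54/pi

b_1 = 2/3 ∫_0^{3} (2*t**2 + 3*t) sin(pi*t/3) dt.
Integrating by parts twice (tabular method), an antiderivative of (2*t**2 + 3*t) sin(pi*t/3) is -6*t**2*cos(pi*t/3)/pi + 36*t*sin(pi*t/3)/pi**2 - 9*t*cos(pi*t/3)/pi + 27*sin(pi*t/3)/pi**2 + 108*cos(pi*t/3)/pi**3; evaluating from 0 to 3: ∫_{0}^{3} (2*t**2 + 3*t) sin(pi*t/3) dt = (-108/pi**3 + 81/pi) - (108/pi**3) = -216/pi**3 + 81/pi.
Hence b_1 = (2/3)·(-216/pi**3 + 81/pi) = -144/pi**3 + 54/pi.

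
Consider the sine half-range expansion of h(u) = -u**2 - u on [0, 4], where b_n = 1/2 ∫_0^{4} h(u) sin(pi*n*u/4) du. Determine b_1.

-40/pi + 128/pi**3

b_1 = 1/2 ∫_0^{4} (-u**2 - u) sin(pi*u/4) du.
Integrating by parts twice (tabular method), an antiderivative of (-u**2 - u) sin(pi*u/4) is 4*u**2*cos(pi*u/4)/pi - 32*u*sin(pi*u/4)/pi**2 + 4*u*cos(pi*u/4)/pi - 16*sin(pi*u/4)/pi**2 - 128*cos(pi*u/4)/pi**3; evaluating from 0 to 4: ∫_{0}^{4} (-u**2 - u) sin(pi*u/4) du = (-80/pi + 128/pi**3) - (-128/pi**3) = -80/pi + 256/pi**3.
Hence b_1 = (1/2)·(-80/pi + 256/pi**3) = -40/pi + 128/pi**3.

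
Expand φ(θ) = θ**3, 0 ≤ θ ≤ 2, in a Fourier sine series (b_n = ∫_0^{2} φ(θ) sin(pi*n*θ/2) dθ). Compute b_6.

b_6 = ∫_0^{2} (θ**3) sin(3*pi*θ) dθ.
Integrating by parts three times (tabular method), an antiderivative of (θ**3) sin(3*pi*θ) is -θ**3*cos(3*pi*θ)/(3*pi) + θ**2*sin(3*pi*θ)/(3*pi**2) + 2*θ*cos(3*pi*θ)/(9*pi**3) - 2*sin(3*pi*θ)/(27*pi**4); evaluating from 0 to 2: ∫_{0}^{2} (θ**3) sin(3*pi*θ) dθ = (4*(1 - 6*pi**2)/(9*pi**3)) - (0) = 4*(1 - 6*pi**2)/(9*pi**3).
Hence b_6 = 4*(1 - 6*pi**2)/(9*pi**3).

4*(1 - 6*pi**2)/(9*pi**3)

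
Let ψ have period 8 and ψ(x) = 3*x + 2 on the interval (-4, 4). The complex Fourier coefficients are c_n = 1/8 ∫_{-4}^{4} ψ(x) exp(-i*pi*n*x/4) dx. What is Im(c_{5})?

Since ψ is real-valued, Im(c_{5}) = -1/8 ∫_{-4}^{4} ψ(x) sin(5*pi*x/4) dx = -b_{5}/2.
Integrating by parts (boundary term plus one more integral), an antiderivative of (3*x + 2) sin(5*pi*x/4) is -12*x*cos(5*pi*x/4)/(5*pi) + 48*sin(5*pi*x/4)/(25*pi**2) - 8*cos(5*pi*x/4)/(5*pi); evaluating from -4 to 4: ∫_{-4}^{4} (3*x + 2) sin(5*pi*x/4) dx = (56/(5*pi)) - (-8/pi) = 96/(5*pi).
Hence Im(c_{5}) = (-1/8)·(96/(5*pi)) = -12/(5*pi).

-12/(5*pi)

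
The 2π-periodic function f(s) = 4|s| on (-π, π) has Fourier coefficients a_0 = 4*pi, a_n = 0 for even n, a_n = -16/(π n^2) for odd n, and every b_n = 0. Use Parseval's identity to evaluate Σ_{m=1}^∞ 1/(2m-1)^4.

pi**4/96

Parseval: a_0^2/2 + Σ a_n^2 = (1/π) ∫_{-π}^{π} f(s)^2 ds = 32*pi**2/3.
Subtract a_0^2/2 = 8*pi**2: Σ a_n^2 = 8*pi**2/3.
Only odd n contribute, with a_n^2 = 256/(π^2 n^4), so Σ_{m≥1} 1/(2m-1)^4 = π^2·(8*pi**2/3)/256 = pi**4/96.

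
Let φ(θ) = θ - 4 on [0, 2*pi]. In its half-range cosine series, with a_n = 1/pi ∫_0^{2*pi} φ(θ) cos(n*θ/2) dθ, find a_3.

-8/(9*pi)

a_3 = 1/pi ∫_0^{2*pi} (θ - 4) cos(3*θ/2) dθ.
Integrating by parts (boundary term plus one more integral), an antiderivative of (θ - 4) cos(3*θ/2) is 2*θ*sin(3*θ/2)/3 - 8*sin(3*θ/2)/3 + 4*cos(3*θ/2)/9; evaluating from 0 to 2*pi: ∫_{0}^{2*pi} (θ - 4) cos(3*θ/2) dθ = (-4/9) - (4/9) = -8/9.
Hence a_3 = (1/pi)·(-8/9) = -8/(9*pi).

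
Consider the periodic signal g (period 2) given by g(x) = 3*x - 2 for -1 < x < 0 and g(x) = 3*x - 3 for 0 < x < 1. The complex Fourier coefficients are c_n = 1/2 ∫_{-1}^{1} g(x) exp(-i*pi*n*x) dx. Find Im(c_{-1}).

2/pi

Since g is real-valued, Im(c_{-1}) = -1/2 ∫_{-1}^{1} g(x) sin(-pi*x) dx = b_{1}/2.
Split the integral at the breakpoints.
Integrating by parts (boundary term plus one more integral), an antiderivative of (3*x - 2) sin(-pi*x) is 3*x*cos(pi*x)/pi - 3*sin(pi*x)/pi**2 - 2*cos(pi*x)/pi; evaluating from -1 to 0: ∫_{-1}^{0} (3*x - 2) sin(-pi*x) dx = (-2/pi) - (5/pi) = -7/pi.
Integrating by parts (boundary term plus one more integral), an antiderivative of (3*x - 3) sin(-pi*x) is 3*x*cos(pi*x)/pi - 3*sin(pi*x)/pi**2 - 3*cos(pi*x)/pi; evaluating from 0 to 1: ∫_{0}^{1} (3*x - 3) sin(-pi*x) dx = (0) - (-3/pi) = 3/pi.
So ∫_{-1}^{1} g(x) sin(-pi*x) dx = -4/pi.
Hence Im(c_{-1}) = (-1/2)·(-4/pi) = 2/pi.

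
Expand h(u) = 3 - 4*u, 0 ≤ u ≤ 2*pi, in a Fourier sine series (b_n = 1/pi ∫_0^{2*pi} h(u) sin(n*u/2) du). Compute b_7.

4*(3 - 4*pi)/(7*pi)

b_7 = 1/pi ∫_0^{2*pi} (3 - 4*u) sin(7*u/2) du.
Integrating by parts (boundary term plus one more integral), an antiderivative of (3 - 4*u) sin(7*u/2) is 8*u*cos(7*u/2)/7 - 16*sin(7*u/2)/49 - 6*cos(7*u/2)/7; evaluating from 0 to 2*pi: ∫_{0}^{2*pi} (3 - 4*u) sin(7*u/2) du = (6/7 - 16*pi/7) - (-6/7) = 12/7 - 16*pi/7.
Hence b_7 = (1/pi)·(12/7 - 16*pi/7) = 4*(3 - 4*pi)/(7*pi).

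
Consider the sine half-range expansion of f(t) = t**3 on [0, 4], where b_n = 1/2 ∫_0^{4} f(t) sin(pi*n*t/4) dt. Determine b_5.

b_5 = 1/2 ∫_0^{4} (t**3) sin(5*pi*t/4) dt.
Integrating by parts three times (tabular method), an antiderivative of (t**3) sin(5*pi*t/4) is -4*t**3*cos(5*pi*t/4)/(5*pi) + 48*t**2*sin(5*pi*t/4)/(25*pi**2) + 384*t*cos(5*pi*t/4)/(125*pi**3) - 1536*sin(5*pi*t/4)/(625*pi**4); evaluating from 0 to 4: ∫_{0}^{4} (t**3) sin(5*pi*t/4) dt = (256*(-6 + 25*pi**2)/(125*pi**3)) - (0) = 256*(-6 + 25*pi**2)/(125*pi**3).
Hence b_5 = (1/2)·(256*(-6 + 25*pi**2)/(125*pi**3)) = 128*(-6 + 25*pi**2)/(125*pi**3).

128*(-6 + 25*pi**2)/(125*pi**3)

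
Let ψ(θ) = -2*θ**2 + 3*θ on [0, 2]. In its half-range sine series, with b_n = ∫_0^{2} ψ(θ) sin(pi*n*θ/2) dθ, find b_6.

b_6 = ∫_0^{2} (-2*θ**2 + 3*θ) sin(3*pi*θ) dθ.
Integrating by parts twice (tabular method), an antiderivative of (-2*θ**2 + 3*θ) sin(3*pi*θ) is 2*θ**2*cos(3*pi*θ)/(3*pi) - 4*θ*sin(3*pi*θ)/(9*pi**2) - θ*cos(3*pi*θ)/pi + sin(3*pi*θ)/(3*pi**2) - 4*cos(3*pi*θ)/(27*pi**3); evaluating from 0 to 2: ∫_{0}^{2} (-2*θ**2 + 3*θ) sin(3*pi*θ) dθ = (2*(-2 + 9*pi**2)/(27*pi**3)) - (-4/(27*pi**3)) = 2/(3*pi).
Hence b_6 = 2/(3*pi).

2/(3*pi)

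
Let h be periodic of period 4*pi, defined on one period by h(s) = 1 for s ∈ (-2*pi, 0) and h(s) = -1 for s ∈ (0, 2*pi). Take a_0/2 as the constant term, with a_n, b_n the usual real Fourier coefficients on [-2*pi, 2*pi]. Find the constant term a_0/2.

0

a_0 = (1/(2*pi)) ∫_{-2*pi}^{2*pi} h(s) ds = (1/(2*pi)) · (0) = 0.
So the constant term a_0/2 = 0.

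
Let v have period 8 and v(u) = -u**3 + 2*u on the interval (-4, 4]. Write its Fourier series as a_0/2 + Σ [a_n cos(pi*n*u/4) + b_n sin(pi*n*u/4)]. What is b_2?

b_2 = 1/4 ∫_{-4}^{4} v(u) sin(pi*u/2) du.
v is odd and sin(pi*u/2) is odd, so the integrand is even and b_2 = 1/2 ∫_0^{4} v(u) sin(pi*u/2) du.
Integrating by parts three times (tabular method), an antiderivative of (-u**3 + 2*u) sin(pi*u/2) is 2*u**3*cos(pi*u/2)/pi - 12*u**2*sin(pi*u/2)/pi**2 - 48*u*cos(pi*u/2)/pi**3 - 4*u*cos(pi*u/2)/pi + 8*sin(pi*u/2)/pi**2 + 96*sin(pi*u/2)/pi**4; evaluating from 0 to 4: ∫_{0}^{4} (-u**3 + 2*u) sin(pi*u/2) du = (-192/pi**3 + 112/pi) - (0) = -192/pi**3 + 112/pi.
Hence b_2 = (1/2)·(-192/pi**3 + 112/pi) = -96/pi**3 + 56/pi.

-96/pi**3 + 56/pi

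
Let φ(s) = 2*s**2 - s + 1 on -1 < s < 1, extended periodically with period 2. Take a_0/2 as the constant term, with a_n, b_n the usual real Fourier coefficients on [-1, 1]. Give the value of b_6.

1/(3*pi)

b_6 = ∫_{-1}^{1} φ(s) sin(6*pi*s) ds.
Integrating by parts twice (tabular method), an antiderivative of (2*s**2 - s + 1) sin(6*pi*s) is -s**2*cos(6*pi*s)/(3*pi) + s*sin(6*pi*s)/(9*pi**2) + s*cos(6*pi*s)/(6*pi) - sin(6*pi*s)/(36*pi**2) - cos(6*pi*s)/(6*pi) + cos(6*pi*s)/(54*pi**3); evaluating from -1 to 1: ∫_{-1}^{1} (2*s**2 - s + 1) sin(6*pi*s) ds = ((1 - 18*pi**2)/(54*pi**3)) - ((1 - 36*pi**2)/(54*pi**3)) = 1/(3*pi).
Hence b_6 = 1/(3*pi).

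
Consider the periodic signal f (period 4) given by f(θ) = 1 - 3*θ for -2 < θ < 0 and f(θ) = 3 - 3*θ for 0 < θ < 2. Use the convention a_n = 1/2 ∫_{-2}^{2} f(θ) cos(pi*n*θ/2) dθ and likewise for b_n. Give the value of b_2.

6/pi

b_2 = 1/2 ∫_{-2}^{2} f(θ) sin(pi*θ) dθ.
Split the integral at the breakpoints.
Integrating by parts (boundary term plus one more integral), an antiderivative of (1 - 3*θ) sin(pi*θ) is 3*θ*cos(pi*θ)/pi - 3*sin(pi*θ)/pi**2 - cos(pi*θ)/pi; evaluating from -2 to 0: ∫_{-2}^{0} (1 - 3*θ) sin(pi*θ) dθ = (-1/pi) - (-7/pi) = 6/pi.
Integrating by parts (boundary term plus one more integral), an antiderivative of (3 - 3*θ) sin(pi*θ) is 3*θ*cos(pi*θ)/pi - 3*sin(pi*θ)/pi**2 - 3*cos(pi*θ)/pi; evaluating from 0 to 2: ∫_{0}^{2} (3 - 3*θ) sin(pi*θ) dθ = (3/pi) - (-3/pi) = 6/pi.
Summing the pieces and multiplying by (1/2) gives b_2 = 6/pi.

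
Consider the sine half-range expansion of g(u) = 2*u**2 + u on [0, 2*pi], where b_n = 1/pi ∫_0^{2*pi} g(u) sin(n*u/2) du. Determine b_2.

-8*pi - 2

b_2 = 1/pi ∫_0^{2*pi} (2*u**2 + u) sin(u) du.
Integrating by parts twice (tabular method), an antiderivative of (2*u**2 + u) sin(u) is -2*u**2*cos(u) + 4*u*sin(u) - u*cos(u) + sin(u) + 4*cos(u); evaluating from 0 to 2*pi: ∫_{0}^{2*pi} (2*u**2 + u) sin(u) du = (-8*pi**2 - 2*pi + 4) - (4) = -2*pi*(1 + 4*pi).
Hence b_2 = (1/pi)·(-2*pi*(1 + 4*pi)) = -8*pi - 2.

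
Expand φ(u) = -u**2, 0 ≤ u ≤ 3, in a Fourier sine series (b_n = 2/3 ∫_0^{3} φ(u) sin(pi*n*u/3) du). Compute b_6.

b_6 = 2/3 ∫_0^{3} (-u**2) sin(2*pi*u) du.
Integrating by parts twice (tabular method), an antiderivative of (-u**2) sin(2*pi*u) is u**2*cos(2*pi*u)/(2*pi) - u*sin(2*pi*u)/(2*pi**2) - cos(2*pi*u)/(4*pi**3); evaluating from 0 to 3: ∫_{0}^{3} (-u**2) sin(2*pi*u) du = ((-1 + 18*pi**2)/(4*pi**3)) - (-1/(4*pi**3)) = 9/(2*pi).
Hence b_6 = (2/3)·(9/(2*pi)) = 3/pi.

3/pi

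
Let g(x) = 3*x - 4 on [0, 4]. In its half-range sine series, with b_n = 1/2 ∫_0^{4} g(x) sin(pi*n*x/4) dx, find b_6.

b_6 = 1/2 ∫_0^{4} (3*x - 4) sin(3*pi*x/2) dx.
Integrating by parts (boundary term plus one more integral), an antiderivative of (3*x - 4) sin(3*pi*x/2) is -2*x*cos(3*pi*x/2)/pi + 4*sin(3*pi*x/2)/(3*pi**2) + 8*cos(3*pi*x/2)/(3*pi); evaluating from 0 to 4: ∫_{0}^{4} (3*x - 4) sin(3*pi*x/2) dx = (-16/(3*pi)) - (8/(3*pi)) = -8/pi.
Hence b_6 = (1/2)·(-8/pi) = -4/pi.

-4/pi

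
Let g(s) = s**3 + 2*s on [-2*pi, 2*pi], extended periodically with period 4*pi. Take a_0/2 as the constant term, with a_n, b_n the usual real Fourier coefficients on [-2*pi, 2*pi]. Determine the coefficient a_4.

0

a_4 = (1/(2*pi)) ∫_{-2*pi}^{2*pi} g(s) cos(2*s) ds.
g is odd and cos(2*s) is even, so the integrand is odd over a symmetric interval and the integral vanishes.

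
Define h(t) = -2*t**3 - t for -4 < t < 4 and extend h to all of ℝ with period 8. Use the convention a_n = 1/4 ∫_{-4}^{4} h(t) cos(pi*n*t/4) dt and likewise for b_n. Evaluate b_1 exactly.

b_1 = 1/4 ∫_{-4}^{4} h(t) sin(pi*t/4) dt.
h is odd and sin(pi*t/4) is odd, so the integrand is even and b_1 = 1/2 ∫_0^{4} h(t) sin(pi*t/4) dt.
Integrating by parts three times (tabular method), an antiderivative of (-2*t**3 - t) sin(pi*t/4) is 8*t**3*cos(pi*t/4)/pi - 96*t**2*sin(pi*t/4)/pi**2 - 768*t*cos(pi*t/4)/pi**3 + 4*t*cos(pi*t/4)/pi - 16*sin(pi*t/4)/pi**2 + 3072*sin(pi*t/4)/pi**4; evaluating from 0 to 4: ∫_{0}^{4} (-2*t**3 - t) sin(pi*t/4) dt = (-528/pi + 3072/pi**3) - (0) = -528/pi + 3072/pi**3.
Hence b_1 = (1/2)·(-528/pi + 3072/pi**3) = -264/pi + 1536/pi**3.

-264/pi + 1536/pi**3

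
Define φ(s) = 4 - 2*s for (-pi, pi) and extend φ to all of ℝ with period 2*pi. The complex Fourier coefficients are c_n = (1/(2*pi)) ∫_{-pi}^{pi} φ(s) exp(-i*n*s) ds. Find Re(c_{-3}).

Since φ is real-valued, Re(c_{-3}) = (1/(2*pi)) ∫_{-pi}^{pi} φ(s) cos(-3*s) ds = a_{3}/2.
Integrating by parts (boundary term plus one more integral), an antiderivative of (4 - 2*s) cos(-3*s) is -2*s*sin(3*s)/3 + 4*sin(3*s)/3 - 2*cos(3*s)/9; evaluating from -pi to pi: ∫_{-pi}^{pi} (4 - 2*s) cos(-3*s) ds = (2/9) - (2/9) = 0.
Hence Re(c_{-3}) = (1/(2*pi))·(0) = 0.

0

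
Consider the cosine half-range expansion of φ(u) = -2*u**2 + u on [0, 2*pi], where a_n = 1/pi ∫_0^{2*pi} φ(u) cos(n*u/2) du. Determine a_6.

-8/9

a_6 = 1/pi ∫_0^{2*pi} (-2*u**2 + u) cos(3*u) du.
Integrating by parts twice (tabular method), an antiderivative of (-2*u**2 + u) cos(3*u) is -2*u**2*sin(3*u)/3 + u*sin(3*u)/3 - 4*u*cos(3*u)/9 + 4*sin(3*u)/27 + cos(3*u)/9; evaluating from 0 to 2*pi: ∫_{0}^{2*pi} (-2*u**2 + u) cos(3*u) du = (1/9 - 8*pi/9) - (1/9) = -8*pi/9.
Hence a_6 = (1/pi)·(-8*pi/9) = -8/9.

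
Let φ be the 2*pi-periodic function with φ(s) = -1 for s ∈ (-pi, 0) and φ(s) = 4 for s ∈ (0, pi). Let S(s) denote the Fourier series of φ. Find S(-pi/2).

φ is continuous at s = -pi/2 with value -1, so the series converges to -1 there.

-1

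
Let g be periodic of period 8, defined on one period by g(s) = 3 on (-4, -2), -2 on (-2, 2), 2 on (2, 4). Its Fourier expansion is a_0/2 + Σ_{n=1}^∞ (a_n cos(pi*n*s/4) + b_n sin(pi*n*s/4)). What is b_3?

b_3 = 1/4 ∫_{-4}^{4} g(s) sin(3*pi*s/4) ds.
Split the integral at the breakpoints.
Directly, an antiderivative of (3) sin(3*pi*s/4) is -4*cos(3*pi*s/4)/pi; evaluating from -4 to -2: ∫_{-4}^{-2} (3) sin(3*pi*s/4) ds = (0) - (4/pi) = -4/pi.
Directly, an antiderivative of (-2) sin(3*pi*s/4) is 8*cos(3*pi*s/4)/(3*pi); evaluating from -2 to 2: ∫_{-2}^{2} (-2) sin(3*pi*s/4) ds = (0) - (0) = 0.
Directly, an antiderivative of (2) sin(3*pi*s/4) is -8*cos(3*pi*s/4)/(3*pi); evaluating from 2 to 4: ∫_{2}^{4} (2) sin(3*pi*s/4) ds = (8/(3*pi)) - (0) = 8/(3*pi).
Summing the pieces and multiplying by (1/4) gives b_3 = -1/(3*pi).

-1/(3*pi)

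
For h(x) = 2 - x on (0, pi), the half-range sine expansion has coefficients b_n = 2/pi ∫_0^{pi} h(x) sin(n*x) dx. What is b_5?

2*(4 - pi)/(5*pi)

b_5 = 2/pi ∫_0^{pi} (2 - x) sin(5*x) dx.
Integrating by parts (boundary term plus one more integral), an antiderivative of (2 - x) sin(5*x) is x*cos(5*x)/5 - sin(5*x)/25 - 2*cos(5*x)/5; evaluating from 0 to pi: ∫_{0}^{pi} (2 - x) sin(5*x) dx = (2/5 - pi/5) - (-2/5) = 4/5 - pi/5.
Hence b_5 = (2/pi)·(4/5 - pi/5) = 2*(4 - pi)/(5*pi).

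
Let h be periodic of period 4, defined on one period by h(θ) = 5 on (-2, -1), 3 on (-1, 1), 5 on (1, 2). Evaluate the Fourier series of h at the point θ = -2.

h is continuous at θ = -2 with value 5, so the series converges to 5 there.

5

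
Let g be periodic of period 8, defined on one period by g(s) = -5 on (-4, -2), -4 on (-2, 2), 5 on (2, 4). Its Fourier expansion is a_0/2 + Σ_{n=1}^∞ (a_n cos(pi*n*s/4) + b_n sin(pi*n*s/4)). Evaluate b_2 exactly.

b_2 = 1/4 ∫_{-4}^{4} g(s) sin(pi*s/2) ds.
Split the integral at the breakpoints.
Directly, an antiderivative of (-5) sin(pi*s/2) is 10*cos(pi*s/2)/pi; evaluating from -4 to -2: ∫_{-4}^{-2} (-5) sin(pi*s/2) ds = (-10/pi) - (10/pi) = -20/pi.
Directly, an antiderivative of (-4) sin(pi*s/2) is 8*cos(pi*s/2)/pi; evaluating from -2 to 2: ∫_{-2}^{2} (-4) sin(pi*s/2) ds = (-8/pi) - (-8/pi) = 0.
Directly, an antiderivative of (5) sin(pi*s/2) is -10*cos(pi*s/2)/pi; evaluating from 2 to 4: ∫_{2}^{4} (5) sin(pi*s/2) ds = (-10/pi) - (10/pi) = -20/pi.
Summing the pieces and multiplying by (1/4) gives b_2 = -10/pi.

-10/pi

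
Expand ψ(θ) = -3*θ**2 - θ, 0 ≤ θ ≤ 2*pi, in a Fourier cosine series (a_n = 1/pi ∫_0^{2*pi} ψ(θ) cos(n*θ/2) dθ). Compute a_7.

8*(1 + 6*pi)/(49*pi)

a_7 = 1/pi ∫_0^{2*pi} (-3*θ**2 - θ) cos(7*θ/2) dθ.
Integrating by parts twice (tabular method), an antiderivative of (-3*θ**2 - θ) cos(7*θ/2) is -6*θ**2*sin(7*θ/2)/7 - 2*θ*sin(7*θ/2)/7 - 24*θ*cos(7*θ/2)/49 + 48*sin(7*θ/2)/343 - 4*cos(7*θ/2)/49; evaluating from 0 to 2*pi: ∫_{0}^{2*pi} (-3*θ**2 - θ) cos(7*θ/2) dθ = (4/49 + 48*pi/49) - (-4/49) = 8/49 + 48*pi/49.
Hence a_7 = (1/pi)·(8/49 + 48*pi/49) = 8*(1 + 6*pi)/(49*pi).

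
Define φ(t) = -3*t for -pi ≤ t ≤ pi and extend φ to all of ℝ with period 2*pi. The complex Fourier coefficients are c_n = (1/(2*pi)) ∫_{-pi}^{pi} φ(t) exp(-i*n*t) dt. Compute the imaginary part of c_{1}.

Since φ is real-valued, Im(c_{1}) = -(1/(2*pi)) ∫_{-pi}^{pi} φ(t) sin(t) dt = -b_{1}/2.
φ is odd and sin(t) is odd, so the integrand is even: ∫_{-pi}^{pi} φ(t) sin(t) dt = 2∫_0^{pi} φ(t) sin(t) dt.
Integrating by parts (boundary term plus one more integral), an antiderivative of (-3*t) sin(t) is 3*t*cos(t) - 3*sin(t); evaluating from 0 to pi: ∫_{0}^{pi} (-3*t) sin(t) dt = (-3*pi) - (0) = -3*pi.
So ∫_{-pi}^{pi} φ(t) sin(t) dt = -6*pi.
Hence Im(c_{1}) = (-1/(2*pi))·(-6*pi) = 3.

3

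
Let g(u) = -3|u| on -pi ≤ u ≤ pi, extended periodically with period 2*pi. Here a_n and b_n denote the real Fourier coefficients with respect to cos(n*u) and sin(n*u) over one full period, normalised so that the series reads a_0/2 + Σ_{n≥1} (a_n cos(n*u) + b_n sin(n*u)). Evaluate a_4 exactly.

a_4 = 1/pi ∫_{-pi}^{pi} g(u) cos(4*u) du.
g is even and cos(4*u) is even, so the integrand is even and a_4 = 2/pi ∫_0^{pi} g(u) cos(4*u) du.
Integrating by parts (boundary term plus one more integral), an antiderivative of (-3*u) cos(4*u) is -3*u*sin(4*u)/4 - 3*cos(4*u)/16; evaluating from 0 to pi: ∫_{0}^{pi} (-3*u) cos(4*u) du = (-3/16) - (-3/16) = 0.
Hence a_4 = (2/pi)·(0) = 0.

0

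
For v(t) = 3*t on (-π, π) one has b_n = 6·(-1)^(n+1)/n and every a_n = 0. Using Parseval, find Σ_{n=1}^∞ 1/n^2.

pi**2/6

Parseval: Σ b_n^2 = (1/π) ∫_{-π}^{π} v(t)^2 dt = 6*pi**2.
Σ b_n^2 = Σ 36/n^2, so Σ 1/n^2 = (6*pi**2)/36 = pi**2/6.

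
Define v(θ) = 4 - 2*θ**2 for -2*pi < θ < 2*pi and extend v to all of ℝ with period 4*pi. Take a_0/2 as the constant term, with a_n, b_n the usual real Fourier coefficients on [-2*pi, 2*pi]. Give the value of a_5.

32/25

a_5 = (1/(2*pi)) ∫_{-2*pi}^{2*pi} v(θ) cos(5*θ/2) dθ.
v is even and cos(5*θ/2) is even, so the integrand is even and a_5 = 1/pi ∫_0^{2*pi} v(θ) cos(5*θ/2) dθ.
Integrating by parts twice (tabular method), an antiderivative of (4 - 2*θ**2) cos(5*θ/2) is -4*θ**2*sin(5*θ/2)/5 - 16*θ*cos(5*θ/2)/25 + 232*sin(5*θ/2)/125; evaluating from 0 to 2*pi: ∫_{0}^{2*pi} (4 - 2*θ**2) cos(5*θ/2) dθ = (32*pi/25) - (0) = 32*pi/25.
Hence a_5 = (1/pi)·(32*pi/25) = 32/25.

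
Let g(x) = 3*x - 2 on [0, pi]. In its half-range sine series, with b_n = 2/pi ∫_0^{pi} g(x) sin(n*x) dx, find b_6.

b_6 = 2/pi ∫_0^{pi} (3*x - 2) sin(6*x) dx.
Integrating by parts (boundary term plus one more integral), an antiderivative of (3*x - 2) sin(6*x) is -x*cos(6*x)/2 + sin(6*x)/12 + cos(6*x)/3; evaluating from 0 to pi: ∫_{0}^{pi} (3*x - 2) sin(6*x) dx = (1/3 - pi/2) - (1/3) = -pi/2.
Hence b_6 = (2/pi)·(-pi/2) = -1.

-1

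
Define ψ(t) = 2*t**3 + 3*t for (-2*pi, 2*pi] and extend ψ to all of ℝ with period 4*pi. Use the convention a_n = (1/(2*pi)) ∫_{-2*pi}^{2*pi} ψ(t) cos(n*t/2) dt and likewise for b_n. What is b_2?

b_2 = (1/(2*pi)) ∫_{-2*pi}^{2*pi} ψ(t) sin(t) dt.
ψ is odd and sin(t) is odd, so the integrand is even and b_2 = 1/pi ∫_0^{2*pi} ψ(t) sin(t) dt.
Integrating by parts three times (tabular method), an antiderivative of (2*t**3 + 3*t) sin(t) is -2*t**3*cos(t) + 6*t**2*sin(t) + 9*t*cos(t) - 9*sin(t); evaluating from 0 to 2*pi: ∫_{0}^{2*pi} (2*t**3 + 3*t) sin(t) dt = (-16*pi**3 + 18*pi) - (0) = -16*pi**3 + 18*pi.
Hence b_2 = (1/pi)·(-16*pi**3 + 18*pi) = 18 - 16*pi**2.

18 - 16*pi**2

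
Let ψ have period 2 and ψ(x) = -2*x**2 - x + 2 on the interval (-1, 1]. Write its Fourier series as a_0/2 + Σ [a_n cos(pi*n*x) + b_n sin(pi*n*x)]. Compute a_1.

8/pi**2

a_1 = ∫_{-1}^{1} ψ(x) cos(pi*x) dx.
Integrating by parts twice (tabular method), an antiderivative of (-2*x**2 - x + 2) cos(pi*x) is -2*x**2*sin(pi*x)/pi - x*sin(pi*x)/pi - 4*x*cos(pi*x)/pi**2 + 4*sin(pi*x)/pi**3 + 2*sin(pi*x)/pi - cos(pi*x)/pi**2; evaluating from -1 to 1: ∫_{-1}^{1} (-2*x**2 - x + 2) cos(pi*x) dx = (5/pi**2) - (-3/pi**2) = 8/pi**2.
Hence a_1 = 8/pi**2.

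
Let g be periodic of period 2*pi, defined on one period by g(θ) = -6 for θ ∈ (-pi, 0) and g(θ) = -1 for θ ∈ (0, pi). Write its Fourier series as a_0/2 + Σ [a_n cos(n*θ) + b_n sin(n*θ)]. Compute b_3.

b_3 = 1/pi ∫_{-pi}^{pi} g(θ) sin(3*θ) dθ.
Split the integral at the breakpoints.
Directly, an antiderivative of (-6) sin(3*θ) is 2*cos(3*θ); evaluating from -pi to 0: ∫_{-pi}^{0} (-6) sin(3*θ) dθ = (2) - (-2) = 4.
Directly, an antiderivative of (-1) sin(3*θ) is cos(3*θ)/3; evaluating from 0 to pi: ∫_{0}^{pi} (-1) sin(3*θ) dθ = (-1/3) - (1/3) = -2/3.
Summing the pieces and multiplying by (1/pi) gives b_3 = 10/(3*pi).

10/(3*pi)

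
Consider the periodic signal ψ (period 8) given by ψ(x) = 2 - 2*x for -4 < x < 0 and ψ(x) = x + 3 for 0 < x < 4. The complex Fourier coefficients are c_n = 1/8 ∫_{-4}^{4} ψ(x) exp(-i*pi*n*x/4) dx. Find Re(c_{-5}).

-12/(25*pi**2)

Since ψ is real-valued, Re(c_{-5}) = 1/8 ∫_{-4}^{4} ψ(x) cos(-5*pi*x/4) dx = a_{5}/2.
Split the integral at the breakpoints.
Integrating by parts (boundary term plus one more integral), an antiderivative of (2 - 2*x) cos(-5*pi*x/4) is -8*x*sin(5*pi*x/4)/(5*pi) + 8*sin(5*pi*x/4)/(5*pi) - 32*cos(5*pi*x/4)/(25*pi**2); evaluating from -4 to 0: ∫_{-4}^{0} (2 - 2*x) cos(-5*pi*x/4) dx = (-32/(25*pi**2)) - (32/(25*pi**2)) = -64/(25*pi**2).
Integrating by parts (boundary term plus one more integral), an antiderivative of (x + 3) cos(-5*pi*x/4) is 4*x*sin(5*pi*x/4)/(5*pi) + 12*sin(5*pi*x/4)/(5*pi) + 16*cos(5*pi*x/4)/(25*pi**2); evaluating from 0 to 4: ∫_{0}^{4} (x + 3) cos(-5*pi*x/4) dx = (-16/(25*pi**2)) - (16/(25*pi**2)) = -32/(25*pi**2).
So ∫_{-4}^{4} ψ(x) cos(-5*pi*x/4) dx = -96/(25*pi**2).
Hence Re(c_{-5}) = (1/8)·(-96/(25*pi**2)) = -12/(25*pi**2).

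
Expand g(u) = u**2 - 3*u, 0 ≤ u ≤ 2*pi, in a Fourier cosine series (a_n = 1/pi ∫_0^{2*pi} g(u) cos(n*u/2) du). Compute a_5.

8*(3 - 2*pi)/(25*pi)

a_5 = 1/pi ∫_0^{2*pi} (u**2 - 3*u) cos(5*u/2) du.
Integrating by parts twice (tabular method), an antiderivative of (u**2 - 3*u) cos(5*u/2) is 2*u**2*sin(5*u/2)/5 - 6*u*sin(5*u/2)/5 + 8*u*cos(5*u/2)/25 - 16*sin(5*u/2)/125 - 12*cos(5*u/2)/25; evaluating from 0 to 2*pi: ∫_{0}^{2*pi} (u**2 - 3*u) cos(5*u/2) du = (12/25 - 16*pi/25) - (-12/25) = 24/25 - 16*pi/25.
Hence a_5 = (1/pi)·(24/25 - 16*pi/25) = 8*(3 - 2*pi)/(25*pi).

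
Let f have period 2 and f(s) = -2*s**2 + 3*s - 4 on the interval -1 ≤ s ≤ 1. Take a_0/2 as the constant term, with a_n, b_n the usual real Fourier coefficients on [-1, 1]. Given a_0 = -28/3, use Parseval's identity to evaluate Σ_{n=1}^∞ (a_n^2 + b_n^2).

Parseval: a_0^2/2 + Σ_{n≥1} (a_n^2+b_n^2) = ∫_{-1}^{1} f(s)^2 ds = 754/15.
Subtract a_0^2/2 = 392/9: Σ (a_n^2+b_n^2) = 302/45.

302/45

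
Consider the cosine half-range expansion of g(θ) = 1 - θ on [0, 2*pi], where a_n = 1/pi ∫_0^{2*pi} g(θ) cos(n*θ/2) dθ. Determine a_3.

8/(9*pi)

a_3 = 1/pi ∫_0^{2*pi} (1 - θ) cos(3*θ/2) dθ.
Integrating by parts (boundary term plus one more integral), an antiderivative of (1 - θ) cos(3*θ/2) is -2*θ*sin(3*θ/2)/3 + 2*sin(3*θ/2)/3 - 4*cos(3*θ/2)/9; evaluating from 0 to 2*pi: ∫_{0}^{2*pi} (1 - θ) cos(3*θ/2) dθ = (4/9) - (-4/9) = 8/9.
Hence a_3 = (1/pi)·(8/9) = 8/(9*pi).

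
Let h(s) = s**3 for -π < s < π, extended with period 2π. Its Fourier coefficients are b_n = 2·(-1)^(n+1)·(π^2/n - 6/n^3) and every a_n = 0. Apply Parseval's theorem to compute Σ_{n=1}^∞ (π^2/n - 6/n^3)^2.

Parseval: Σ b_n^2 = (1/π) ∫_{-π}^{π} h(s)^2 ds = 2*pi**6/7.
b_n^2 = 4·(π^2/n - 6/n^3)^2, so the sum equals (2*pi**6/7)/4 = pi**6/14.

pi**6/14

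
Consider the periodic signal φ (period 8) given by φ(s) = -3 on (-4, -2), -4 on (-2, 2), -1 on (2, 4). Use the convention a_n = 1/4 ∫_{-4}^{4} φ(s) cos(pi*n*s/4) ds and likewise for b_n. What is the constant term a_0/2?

a_0 = 1/4 ∫_{-4}^{4} φ(s) ds = 1/4 · (-24) = -6.
So the constant term a_0/2 = -3.

-3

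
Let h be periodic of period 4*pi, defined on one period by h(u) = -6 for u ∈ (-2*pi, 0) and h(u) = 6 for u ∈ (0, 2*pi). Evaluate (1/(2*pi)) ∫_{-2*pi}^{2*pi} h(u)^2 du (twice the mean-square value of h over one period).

(1/(2*pi)) ∫_{-2*pi}^{2*pi} h(u)^2 du = (1/(2*pi)) · (144*pi) = 72.

72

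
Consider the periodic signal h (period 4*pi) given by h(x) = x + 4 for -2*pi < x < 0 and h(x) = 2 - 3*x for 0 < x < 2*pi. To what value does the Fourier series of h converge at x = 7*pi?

x = 7*pi differs from x = -pi by 2 full period(s), and the series is 4*pi-periodic.
h is continuous at x = -pi with value 4 - pi, so the series converges to 4 - pi there.

4 - pi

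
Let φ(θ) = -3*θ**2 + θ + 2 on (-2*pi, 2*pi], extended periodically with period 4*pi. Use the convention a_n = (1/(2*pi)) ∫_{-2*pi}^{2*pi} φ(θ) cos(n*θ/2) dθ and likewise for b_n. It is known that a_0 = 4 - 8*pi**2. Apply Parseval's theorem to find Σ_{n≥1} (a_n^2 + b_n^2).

8*pi**2*(5 + 48*pi**2)/15

Parseval: a_0^2/2 + Σ_{n≥1} (a_n^2+b_n^2) = (1/(2*pi)) ∫_{-2*pi}^{2*pi} φ(θ)^2 dθ = -88*pi**2/3 + 8 + 288*pi**4/5.
Subtract a_0^2/2 = 8*(1 - 2*pi**2)**2: Σ (a_n^2+b_n^2) = 8*pi**2*(5 + 48*pi**2)/15.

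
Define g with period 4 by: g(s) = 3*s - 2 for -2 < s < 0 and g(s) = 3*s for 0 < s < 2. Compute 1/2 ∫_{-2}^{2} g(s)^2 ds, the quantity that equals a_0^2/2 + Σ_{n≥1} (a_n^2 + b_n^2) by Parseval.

1/2 ∫_{-2}^{2} g(s)^2 ds = 1/2 · (80) = 40.

40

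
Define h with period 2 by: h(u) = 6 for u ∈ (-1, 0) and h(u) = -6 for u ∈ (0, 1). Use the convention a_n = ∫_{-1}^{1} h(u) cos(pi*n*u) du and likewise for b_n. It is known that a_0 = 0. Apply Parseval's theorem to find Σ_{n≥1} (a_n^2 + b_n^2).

Parseval: a_0^2/2 + Σ_{n≥1} (a_n^2+b_n^2) = ∫_{-1}^{1} h(u)^2 du = 72.
Subtract a_0^2/2 = 0: Σ (a_n^2+b_n^2) = 72.

72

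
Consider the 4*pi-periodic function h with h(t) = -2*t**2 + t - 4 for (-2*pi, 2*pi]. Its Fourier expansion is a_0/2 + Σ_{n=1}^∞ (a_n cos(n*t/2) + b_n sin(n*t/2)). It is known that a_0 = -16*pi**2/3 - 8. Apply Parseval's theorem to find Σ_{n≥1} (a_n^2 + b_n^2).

Parseval: a_0^2/2 + Σ_{n≥1} (a_n^2+b_n^2) = (1/(2*pi)) ∫_{-2*pi}^{2*pi} h(t)^2 dt = 32 + 136*pi**2/3 + 128*pi**4/5.
Subtract a_0^2/2 = 32*(3 + 2*pi**2)**2/9: Σ (a_n^2+b_n^2) = 8*pi**2*(15 + 64*pi**2)/45.

8*pi**2*(15 + 64*pi**2)/45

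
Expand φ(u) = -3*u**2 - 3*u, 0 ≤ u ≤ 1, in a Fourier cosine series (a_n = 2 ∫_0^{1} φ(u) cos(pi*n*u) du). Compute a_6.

-1/(3*pi**2)

a_6 = 2 ∫_0^{1} (-3*u**2 - 3*u) cos(6*pi*u) du.
Integrating by parts twice (tabular method), an antiderivative of (-3*u**2 - 3*u) cos(6*pi*u) is -u**2*sin(6*pi*u)/(2*pi) - u*sin(6*pi*u)/(2*pi) - u*cos(6*pi*u)/(6*pi**2) + sin(6*pi*u)/(36*pi**3) - cos(6*pi*u)/(12*pi**2); evaluating from 0 to 1: ∫_{0}^{1} (-3*u**2 - 3*u) cos(6*pi*u) du = (-1/(4*pi**2)) - (-1/(12*pi**2)) = -1/(6*pi**2).
Hence a_6 = 2·(-1/(6*pi**2)) = -1/(3*pi**2).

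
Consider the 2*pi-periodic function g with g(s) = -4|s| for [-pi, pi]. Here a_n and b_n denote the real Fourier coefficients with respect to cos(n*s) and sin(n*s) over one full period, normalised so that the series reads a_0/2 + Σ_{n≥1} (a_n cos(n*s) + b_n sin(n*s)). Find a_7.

16/(49*pi)

a_7 = 1/pi ∫_{-pi}^{pi} g(s) cos(7*s) ds.
g is even and cos(7*s) is even, so the integrand is even and a_7 = 2/pi ∫_0^{pi} g(s) cos(7*s) ds.
Integrating by parts (boundary term plus one more integral), an antiderivative of (-4*s) cos(7*s) is -4*s*sin(7*s)/7 - 4*cos(7*s)/49; evaluating from 0 to pi: ∫_{0}^{pi} (-4*s) cos(7*s) ds = (4/49) - (-4/49) = 8/49.
Hence a_7 = (2/pi)·(8/49) = 16/(49*pi).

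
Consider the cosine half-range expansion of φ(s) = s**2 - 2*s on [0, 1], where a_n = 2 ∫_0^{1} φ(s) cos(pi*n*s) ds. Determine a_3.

a_3 = 2 ∫_0^{1} (s**2 - 2*s) cos(3*pi*s) ds.
Integrating by parts twice (tabular method), an antiderivative of (s**2 - 2*s) cos(3*pi*s) is s**2*sin(3*pi*s)/(3*pi) - 2*s*sin(3*pi*s)/(3*pi) + 2*s*cos(3*pi*s)/(9*pi**2) - 2*sin(3*pi*s)/(27*pi**3) - 2*cos(3*pi*s)/(9*pi**2); evaluating from 0 to 1: ∫_{0}^{1} (s**2 - 2*s) cos(3*pi*s) ds = (0) - (-2/(9*pi**2)) = 2/(9*pi**2).
Hence a_3 = 2·(2/(9*pi**2)) = 4/(9*pi**2).

4/(9*pi**2)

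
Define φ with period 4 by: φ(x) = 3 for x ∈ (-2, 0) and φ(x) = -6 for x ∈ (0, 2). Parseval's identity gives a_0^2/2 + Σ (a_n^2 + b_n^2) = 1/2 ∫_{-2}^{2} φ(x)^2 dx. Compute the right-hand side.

45

1/2 ∫_{-2}^{2} φ(x)^2 dx = 1/2 · (90) = 45.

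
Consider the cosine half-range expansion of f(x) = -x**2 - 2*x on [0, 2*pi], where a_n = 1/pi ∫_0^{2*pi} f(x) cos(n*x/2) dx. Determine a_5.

16*(1 + pi)/(25*pi)

a_5 = 1/pi ∫_0^{2*pi} (-x**2 - 2*x) cos(5*x/2) dx.
Integrating by parts twice (tabular method), an antiderivative of (-x**2 - 2*x) cos(5*x/2) is -2*x**2*sin(5*x/2)/5 - 4*x*sin(5*x/2)/5 - 8*x*cos(5*x/2)/25 + 16*sin(5*x/2)/125 - 8*cos(5*x/2)/25; evaluating from 0 to 2*pi: ∫_{0}^{2*pi} (-x**2 - 2*x) cos(5*x/2) dx = (8/25 + 16*pi/25) - (-8/25) = 16/25 + 16*pi/25.
Hence a_5 = (1/pi)·(16/25 + 16*pi/25) = 16*(1 + pi)/(25*pi).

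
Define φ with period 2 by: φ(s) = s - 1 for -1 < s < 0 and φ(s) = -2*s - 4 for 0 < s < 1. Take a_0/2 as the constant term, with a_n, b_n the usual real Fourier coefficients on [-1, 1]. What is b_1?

-7/pi

b_1 = ∫_{-1}^{1} φ(s) sin(pi*s) ds.
Split the integral at the breakpoints.
Integrating by parts (boundary term plus one more integral), an antiderivative of (s - 1) sin(pi*s) is -s*cos(pi*s)/pi + sin(pi*s)/pi**2 + cos(pi*s)/pi; evaluating from -1 to 0: ∫_{-1}^{0} (s - 1) sin(pi*s) ds = (1/pi) - (-2/pi) = 3/pi.
Integrating by parts (boundary term plus one more integral), an antiderivative of (-2*s - 4) sin(pi*s) is 2*s*cos(pi*s)/pi - 2*sin(pi*s)/pi**2 + 4*cos(pi*s)/pi; evaluating from 0 to 1: ∫_{0}^{1} (-2*s - 4) sin(pi*s) ds = (-6/pi) - (4/pi) = -10/pi.
Summing the pieces gives b_1 = -7/pi.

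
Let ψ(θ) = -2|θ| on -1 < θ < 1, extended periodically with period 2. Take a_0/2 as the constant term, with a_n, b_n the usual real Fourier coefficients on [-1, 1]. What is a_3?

8/(9*pi**2)

a_3 = ∫_{-1}^{1} ψ(θ) cos(3*pi*θ) dθ.
ψ is even and cos(3*pi*θ) is even, so the integrand is even and a_3 = 2 ∫_0^{1} ψ(θ) cos(3*pi*θ) dθ.
Integrating by parts (boundary term plus one more integral), an antiderivative of (-2*θ) cos(3*pi*θ) is -2*θ*sin(3*pi*θ)/(3*pi) - 2*cos(3*pi*θ)/(9*pi**2); evaluating from 0 to 1: ∫_{0}^{1} (-2*θ) cos(3*pi*θ) dθ = (2/(9*pi**2)) - (-2/(9*pi**2)) = 4/(9*pi**2).
Hence a_3 = 2·(4/(9*pi**2)) = 8/(9*pi**2).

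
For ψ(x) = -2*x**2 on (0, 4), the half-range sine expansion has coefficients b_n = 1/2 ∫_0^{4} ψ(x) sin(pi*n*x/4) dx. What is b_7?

64*(4 - 49*pi**2)/(343*pi**3)

b_7 = 1/2 ∫_0^{4} (-2*x**2) sin(7*pi*x/4) dx.
Integrating by parts twice (tabular method), an antiderivative of (-2*x**2) sin(7*pi*x/4) is 8*x**2*cos(7*pi*x/4)/(7*pi) - 64*x*sin(7*pi*x/4)/(49*pi**2) - 256*cos(7*pi*x/4)/(343*pi**3); evaluating from 0 to 4: ∫_{0}^{4} (-2*x**2) sin(7*pi*x/4) dx = (128*(2 - 49*pi**2)/(343*pi**3)) - (-256/(343*pi**3)) = 128*(4 - 49*pi**2)/(343*pi**3).
Hence b_7 = (1/2)·(128*(4 - 49*pi**2)/(343*pi**3)) = 64*(4 - 49*pi**2)/(343*pi**3).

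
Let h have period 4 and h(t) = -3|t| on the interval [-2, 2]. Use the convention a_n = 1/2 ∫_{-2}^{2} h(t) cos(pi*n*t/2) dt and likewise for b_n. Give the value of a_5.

a_5 = 1/2 ∫_{-2}^{2} h(t) cos(5*pi*t/2) dt.
h is even and cos(5*pi*t/2) is even, so the integrand is even and a_5 = ∫_0^{2} h(t) cos(5*pi*t/2) dt.
Integrating by parts (boundary term plus one more integral), an antiderivative of (-3*t) cos(5*pi*t/2) is -6*t*sin(5*pi*t/2)/(5*pi) - 12*cos(5*pi*t/2)/(25*pi**2); evaluating from 0 to 2: ∫_{0}^{2} (-3*t) cos(5*pi*t/2) dt = (12/(25*pi**2)) - (-12/(25*pi**2)) = 24/(25*pi**2).
Hence a_5 = 24/(25*pi**2).

24/(25*pi**2)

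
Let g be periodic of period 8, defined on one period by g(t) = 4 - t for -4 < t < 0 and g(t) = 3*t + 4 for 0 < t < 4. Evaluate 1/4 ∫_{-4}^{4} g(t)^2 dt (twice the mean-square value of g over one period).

1/4 ∫_{-4}^{4} g(t)^2 dt = 1/4 · (1792/3) = 448/3.

448/3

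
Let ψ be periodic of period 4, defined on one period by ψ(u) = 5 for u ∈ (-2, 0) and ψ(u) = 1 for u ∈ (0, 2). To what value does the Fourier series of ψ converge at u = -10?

3

u = -10 differs from u = -2 by -2 full period(s), and the series is 4-periodic.
At u = -2 the one-sided limits are ψ(-2^-) = 1 and ψ(-2^+) = 5.
By Dirichlet's theorem the series converges to their average, [(1) + (5)]/2 = 3.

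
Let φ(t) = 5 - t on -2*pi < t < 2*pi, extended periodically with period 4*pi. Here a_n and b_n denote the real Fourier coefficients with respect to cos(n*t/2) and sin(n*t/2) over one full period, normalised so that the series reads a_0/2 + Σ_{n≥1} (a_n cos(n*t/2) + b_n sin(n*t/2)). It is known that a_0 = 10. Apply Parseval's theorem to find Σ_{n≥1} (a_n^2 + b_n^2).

Parseval: a_0^2/2 + Σ_{n≥1} (a_n^2+b_n^2) = (1/(2*pi)) ∫_{-2*pi}^{2*pi} φ(t)^2 dt = 8*pi**2/3 + 50.
Subtract a_0^2/2 = 50: Σ (a_n^2+b_n^2) = 8*pi**2/3.

8*pi**2/3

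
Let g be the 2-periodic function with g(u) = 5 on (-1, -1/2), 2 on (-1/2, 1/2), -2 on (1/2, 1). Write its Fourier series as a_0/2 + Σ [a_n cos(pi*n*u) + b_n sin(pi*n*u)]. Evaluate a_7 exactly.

a_7 = ∫_{-1}^{1} g(u) cos(7*pi*u) du.
Split the integral at the breakpoints.
Directly, an antiderivative of (5) cos(7*pi*u) is 5*sin(7*pi*u)/(7*pi); evaluating from -1 to -1/2: ∫_{-1}^{-1/2} (5) cos(7*pi*u) du = (5/(7*pi)) - (0) = 5/(7*pi).
Directly, an antiderivative of (2) cos(7*pi*u) is 2*sin(7*pi*u)/(7*pi); evaluating from -1/2 to 1/2: ∫_{-1/2}^{1/2} (2) cos(7*pi*u) du = (-2/(7*pi)) - (2/(7*pi)) = -4/(7*pi).
Directly, an antiderivative of (-2) cos(7*pi*u) is -2*sin(7*pi*u)/(7*pi); evaluating from 1/2 to 1: ∫_{1/2}^{1} (-2) cos(7*pi*u) du = (0) - (2/(7*pi)) = -2/(7*pi).
Summing the pieces gives a_7 = -1/(7*pi).

-1/(7*pi)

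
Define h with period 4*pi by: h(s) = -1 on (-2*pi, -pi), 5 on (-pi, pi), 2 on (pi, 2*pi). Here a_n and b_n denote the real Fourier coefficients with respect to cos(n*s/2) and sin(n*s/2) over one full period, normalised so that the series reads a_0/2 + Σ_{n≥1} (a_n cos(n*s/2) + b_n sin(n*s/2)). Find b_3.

b_3 = (1/(2*pi)) ∫_{-2*pi}^{2*pi} h(s) sin(3*s/2) ds.
Split the integral at the breakpoints.
Directly, an antiderivative of (-1) sin(3*s/2) is 2*cos(3*s/2)/3; evaluating from -2*pi to -pi: ∫_{-2*pi}^{-pi} (-1) sin(3*s/2) ds = (0) - (-2/3) = 2/3.
Directly, an antiderivative of (5) sin(3*s/2) is -10*cos(3*s/2)/3; evaluating from -pi to pi: ∫_{-pi}^{pi} (5) sin(3*s/2) ds = (0) - (0) = 0.
Directly, an antiderivative of (2) sin(3*s/2) is -4*cos(3*s/2)/3; evaluating from pi to 2*pi: ∫_{pi}^{2*pi} (2) sin(3*s/2) ds = (4/3) - (0) = 4/3.
Summing the pieces and multiplying by (1/(2*pi)) gives b_3 = 1/pi.

1/pi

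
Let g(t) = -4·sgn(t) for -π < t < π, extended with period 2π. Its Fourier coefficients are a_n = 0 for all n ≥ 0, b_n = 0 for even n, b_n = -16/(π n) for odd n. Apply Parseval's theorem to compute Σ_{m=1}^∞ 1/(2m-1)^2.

pi**2/8

Parseval: Σ b_n^2 = (1/π) ∫_{-π}^{π} g(t)^2 dt = 32.
Only odd n contribute, with b_n^2 = 256/(π^2 n^2), so Σ_{m≥1} 1/(2m-1)^2 = π^2·(32)/256 = pi**2/8.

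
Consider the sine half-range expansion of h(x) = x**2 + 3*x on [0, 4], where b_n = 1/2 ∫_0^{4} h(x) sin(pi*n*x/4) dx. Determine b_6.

-28/(3*pi)

b_6 = 1/2 ∫_0^{4} (x**2 + 3*x) sin(3*pi*x/2) dx.
Integrating by parts twice (tabular method), an antiderivative of (x**2 + 3*x) sin(3*pi*x/2) is -2*x**2*cos(3*pi*x/2)/(3*pi) + 8*x*sin(3*pi*x/2)/(9*pi**2) - 2*x*cos(3*pi*x/2)/pi + 4*sin(3*pi*x/2)/(3*pi**2) + 16*cos(3*pi*x/2)/(27*pi**3); evaluating from 0 to 4: ∫_{0}^{4} (x**2 + 3*x) sin(3*pi*x/2) dx = (8*(2 - 63*pi**2)/(27*pi**3)) - (16/(27*pi**3)) = -56/(3*pi).
Hence b_6 = (1/2)·(-56/(3*pi)) = -28/(3*pi).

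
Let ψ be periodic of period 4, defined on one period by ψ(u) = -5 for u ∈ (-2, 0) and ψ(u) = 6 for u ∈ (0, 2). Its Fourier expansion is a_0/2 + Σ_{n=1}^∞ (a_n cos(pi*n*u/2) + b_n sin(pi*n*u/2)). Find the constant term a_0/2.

1/2

a_0 = 1/2 ∫_{-2}^{2} ψ(u) du = 1/2 · (2) = 1.
So the constant term a_0/2 = 1/2.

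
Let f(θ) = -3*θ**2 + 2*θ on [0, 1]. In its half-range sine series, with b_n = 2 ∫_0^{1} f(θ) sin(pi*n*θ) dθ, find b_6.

1/(3*pi)

b_6 = 2 ∫_0^{1} (-3*θ**2 + 2*θ) sin(6*pi*θ) dθ.
Integrating by parts twice (tabular method), an antiderivative of (-3*θ**2 + 2*θ) sin(6*pi*θ) is θ**2*cos(6*pi*θ)/(2*pi) - θ*sin(6*pi*θ)/(6*pi**2) - θ*cos(6*pi*θ)/(3*pi) + sin(6*pi*θ)/(18*pi**2) - cos(6*pi*θ)/(36*pi**3); evaluating from 0 to 1: ∫_{0}^{1} (-3*θ**2 + 2*θ) sin(6*pi*θ) dθ = ((-1 + 6*pi**2)/(36*pi**3)) - (-1/(36*pi**3)) = 1/(6*pi).
Hence b_6 = 2·(1/(6*pi)) = 1/(3*pi).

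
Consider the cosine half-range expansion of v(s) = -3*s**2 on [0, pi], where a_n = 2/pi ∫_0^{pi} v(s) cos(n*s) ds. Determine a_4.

-3/4

a_4 = 2/pi ∫_0^{pi} (-3*s**2) cos(4*s) ds.
Integrating by parts twice (tabular method), an antiderivative of (-3*s**2) cos(4*s) is -3*s**2*sin(4*s)/4 - 3*s*cos(4*s)/8 + 3*sin(4*s)/32; evaluating from 0 to pi: ∫_{0}^{pi} (-3*s**2) cos(4*s) ds = (-3*pi/8) - (0) = -3*pi/8.
Hence a_4 = (2/pi)·(-3*pi/8) = -3/4.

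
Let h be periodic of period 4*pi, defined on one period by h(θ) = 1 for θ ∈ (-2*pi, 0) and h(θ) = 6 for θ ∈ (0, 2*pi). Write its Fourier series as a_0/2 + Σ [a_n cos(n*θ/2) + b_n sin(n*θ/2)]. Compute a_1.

0

a_1 = (1/(2*pi)) ∫_{-2*pi}^{2*pi} h(θ) cos(θ/2) dθ.
Split the integral at the breakpoints.
Directly, an antiderivative of (1) cos(θ/2) is 2*sin(θ/2); evaluating from -2*pi to 0: ∫_{-2*pi}^{0} (1) cos(θ/2) dθ = (0) - (0) = 0.
Directly, an antiderivative of (6) cos(θ/2) is 12*sin(θ/2); evaluating from 0 to 2*pi: ∫_{0}^{2*pi} (6) cos(θ/2) dθ = (0) - (0) = 0.
Summing the pieces and multiplying by (1/(2*pi)) gives a_1 = 0.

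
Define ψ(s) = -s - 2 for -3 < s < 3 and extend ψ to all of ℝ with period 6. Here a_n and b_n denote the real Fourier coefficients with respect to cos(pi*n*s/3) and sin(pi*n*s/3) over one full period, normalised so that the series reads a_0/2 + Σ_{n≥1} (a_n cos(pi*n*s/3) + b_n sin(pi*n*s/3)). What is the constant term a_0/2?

-2

a_0 = 1/3 ∫_{-3}^{3} ψ(s) ds = 1/3 · (-12) = -4.
So the constant term a_0/2 = -2.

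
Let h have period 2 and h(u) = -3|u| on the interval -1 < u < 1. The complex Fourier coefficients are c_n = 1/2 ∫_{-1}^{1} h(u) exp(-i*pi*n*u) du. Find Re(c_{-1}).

Since h is real-valued, Re(c_{-1}) = 1/2 ∫_{-1}^{1} h(u) cos(-pi*u) du = a_{1}/2.
h is even and cos(-pi*u) is even, so the integrand is even: ∫_{-1}^{1} h(u) cos(-pi*u) du = 2∫_0^{1} h(u) cos(-pi*u) du.
Integrating by parts (boundary term plus one more integral), an antiderivative of (-3*u) cos(-pi*u) is -3*u*sin(pi*u)/pi - 3*cos(pi*u)/pi**2; evaluating from 0 to 1: ∫_{0}^{1} (-3*u) cos(-pi*u) du = (3/pi**2) - (-3/pi**2) = 6/pi**2.
So ∫_{-1}^{1} h(u) cos(-pi*u) du = 12/pi**2.
Hence Re(c_{-1}) = (1/2)·(12/pi**2) = 6/pi**2.

6/pi**2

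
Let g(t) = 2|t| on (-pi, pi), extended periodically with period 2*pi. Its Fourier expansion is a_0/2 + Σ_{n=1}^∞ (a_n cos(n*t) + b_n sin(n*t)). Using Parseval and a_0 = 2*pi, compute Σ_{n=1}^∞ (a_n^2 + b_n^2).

Parseval: a_0^2/2 + Σ_{n≥1} (a_n^2+b_n^2) = 1/pi ∫_{-pi}^{pi} g(t)^2 dt = 8*pi**2/3.
Subtract a_0^2/2 = 2*pi**2: Σ (a_n^2+b_n^2) = 2*pi**2/3.

2*pi**2/3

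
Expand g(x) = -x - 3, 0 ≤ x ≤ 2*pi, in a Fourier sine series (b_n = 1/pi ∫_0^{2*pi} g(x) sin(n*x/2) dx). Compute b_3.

-4/3 - 4/pi

b_3 = 1/pi ∫_0^{2*pi} (-x - 3) sin(3*x/2) dx.
Integrating by parts (boundary term plus one more integral), an antiderivative of (-x - 3) sin(3*x/2) is 2*x*cos(3*x/2)/3 - 4*sin(3*x/2)/9 + 2*cos(3*x/2); evaluating from 0 to 2*pi: ∫_{0}^{2*pi} (-x - 3) sin(3*x/2) dx = (-4*pi/3 - 2) - (2) = -4*pi/3 - 4.
Hence b_3 = (1/pi)·(-4*pi/3 - 4) = -4/3 - 4/pi.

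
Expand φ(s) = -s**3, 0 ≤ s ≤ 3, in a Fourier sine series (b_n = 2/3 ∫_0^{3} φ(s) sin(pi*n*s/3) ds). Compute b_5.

54*(6 - 25*pi**2)/(125*pi**3)

b_5 = 2/3 ∫_0^{3} (-s**3) sin(5*pi*s/3) ds.
Integrating by parts three times (tabular method), an antiderivative of (-s**3) sin(5*pi*s/3) is 3*s**3*cos(5*pi*s/3)/(5*pi) - 27*s**2*sin(5*pi*s/3)/(25*pi**2) - 162*s*cos(5*pi*s/3)/(125*pi**3) + 486*sin(5*pi*s/3)/(625*pi**4); evaluating from 0 to 3: ∫_{0}^{3} (-s**3) sin(5*pi*s/3) ds = (81*(6 - 25*pi**2)/(125*pi**3)) - (0) = 81*(6 - 25*pi**2)/(125*pi**3).
Hence b_5 = (2/3)·(81*(6 - 25*pi**2)/(125*pi**3)) = 54*(6 - 25*pi**2)/(125*pi**3).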